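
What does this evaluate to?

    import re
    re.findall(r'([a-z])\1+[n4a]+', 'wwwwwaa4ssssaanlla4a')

`\1` is not a pattern — it's the concrete string captured by group 1, re-applied verbatim.
Matches: at [0:8] match 'wwwwwaa4', group 1 = 'w'; at [8:15] match 'ssssaan', group 1 = 's'; at [15:20] match 'lla4a', group 1 = 'l'.
`findall` collects group 1 from each match (3 total).

['w', 's', 'l']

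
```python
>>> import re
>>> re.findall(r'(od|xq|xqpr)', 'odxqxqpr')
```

Alternation isn't longest-match — the leftmost alternative that fits at this position is chosen.
With a single group, `findall` returns only what that group captured — 3 items.

['od', 'xq', 'xq']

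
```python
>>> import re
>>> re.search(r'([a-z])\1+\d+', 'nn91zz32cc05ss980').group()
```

`\1` is not a pattern — it's the concrete string captured by group 1, re-applied verbatim.
`re.search` scans for the first position where the pattern succeeds.
The match spans [0:4] → 'nn91'.
Captured: group 1 = 'n'.

'nn91'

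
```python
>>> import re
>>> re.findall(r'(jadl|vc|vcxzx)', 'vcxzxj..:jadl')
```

['vc', 'jadl']

The regex engine tests alternatives in the order written; an earlier branch that matches wins even if a later one would match more.
Matches: at [0:2] match 'vc', group 1 = 'vc'; at [9:13] match 'jadl', group 1 = 'jadl'.
Because there's exactly one group, `findall` drops the full match and keeps group 1 from each hit.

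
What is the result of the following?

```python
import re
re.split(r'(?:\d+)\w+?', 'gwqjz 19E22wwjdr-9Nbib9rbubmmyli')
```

['gwqjz ', '', 'wjdr-', 'bib', 'bubmmyli']

The pattern matches one or more of a digit (non-capturing group); then one or more of a word character (lazy).
Lazy quantifiers expand one character at a time until the remainder of the pattern can match.
Matches to split on: at [6:9] → '19E'; at [9:12] → '22w'; at [17:19] → '9N'; at [22:24] → '9r'.
Splitting on the pattern gives 5 pieces.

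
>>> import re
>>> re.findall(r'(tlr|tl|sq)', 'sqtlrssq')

['sq', 'tlr', 'sq']

Alternation tries branches left to right and keeps the first one that lets the overall match succeed at that position.
`findall` collects group 1 from each match (3 total).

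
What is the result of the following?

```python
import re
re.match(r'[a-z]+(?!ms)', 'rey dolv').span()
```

`re.match` only tries the pattern at the start of the string.
The match spans [0:3] → 'rey'.

(0, 3)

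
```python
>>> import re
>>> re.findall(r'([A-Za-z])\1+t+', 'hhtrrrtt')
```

['h', 'r']

`\1` has to match the exact text group 1 already captured.
With a single group, `findall` returns only what that group captured — 2 items.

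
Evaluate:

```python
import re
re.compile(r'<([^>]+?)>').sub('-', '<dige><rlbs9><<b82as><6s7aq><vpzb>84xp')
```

'-----84xp'

Each match is replaced by '-'.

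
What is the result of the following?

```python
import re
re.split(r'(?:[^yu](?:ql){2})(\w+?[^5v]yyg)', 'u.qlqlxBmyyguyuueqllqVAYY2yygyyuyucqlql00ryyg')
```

['u', 'xBmyyg', 'uyuueqllqVAYY2yygyyuyu', '00ryyg', '']

The pattern matches any character except [yu], then the literal 'ql' repeated 2 times (non-capturing group); then one or more of a word character (lazy), then any character except [5v], then the literal 'yyg' (captured).
A `+?`/`*?`/`{m,n}?` starts at its minimum and grows only as far as needed for what follows to match.
Matches to split on: at [1:12] → '.qlqlxBmyyg'; at [34:45] → 'cqlql00ryyg'.
With a capturing group present, the delimiter's captured portion is kept in the result list.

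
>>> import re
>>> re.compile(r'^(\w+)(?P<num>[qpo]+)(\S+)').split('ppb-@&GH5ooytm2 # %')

['', 'p', 'p', 'b-@&GH5ooytm2', ' # %']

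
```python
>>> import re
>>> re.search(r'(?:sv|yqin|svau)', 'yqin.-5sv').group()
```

The match spans [0:4] → 'yqin'.

'yqin'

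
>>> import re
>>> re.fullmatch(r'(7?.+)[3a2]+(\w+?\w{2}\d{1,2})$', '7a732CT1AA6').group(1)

The match spans [0:11] → '7a732CT1AA6'.
Captured: group 1 = '7a73', group 2 = 'CT1AA6'.

'7a73'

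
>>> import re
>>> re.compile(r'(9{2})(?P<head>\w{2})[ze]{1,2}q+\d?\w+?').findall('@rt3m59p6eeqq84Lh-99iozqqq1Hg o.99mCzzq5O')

[('99', 'io'), ('99', 'mC')]

With 2 capturing groups, `findall` returns a 2-tuple per match.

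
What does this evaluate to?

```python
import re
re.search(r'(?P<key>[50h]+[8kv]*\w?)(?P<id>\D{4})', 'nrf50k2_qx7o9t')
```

None

Pattern: one or more of one of [50h], then zero or more of one of [8kv], then optionally a word character (captured as 'key'); then exactly 4 of a non-digit (captured as 'id').
Here nothing in the string fits, so the call returns None.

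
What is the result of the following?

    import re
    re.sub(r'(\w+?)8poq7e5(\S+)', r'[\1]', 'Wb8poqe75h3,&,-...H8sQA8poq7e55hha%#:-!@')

'Wb8poqe75h3,&,-...[H8sQA]'

`\1` in the replacement pulls in group 1's text for each match.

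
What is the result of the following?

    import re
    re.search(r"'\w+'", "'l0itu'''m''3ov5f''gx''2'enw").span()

`re.search` tries every starting position until one works.
The match spans [0:7] → "'l0itu'".

(0, 7)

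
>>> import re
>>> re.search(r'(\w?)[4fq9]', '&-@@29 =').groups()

This matches optionally a word character (captured); then one of [4fq9].
`re.search` tries every starting position until one works.
The match spans [4:6] → '29'.
Captured: group 1 = '2'.

('2',)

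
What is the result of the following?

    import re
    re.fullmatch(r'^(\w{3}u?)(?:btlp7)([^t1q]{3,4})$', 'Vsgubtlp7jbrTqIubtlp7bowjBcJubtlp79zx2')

None

The pattern matches anchored at the start of the string; then exactly 3 of a word character, then optionally the literal 'u' (captured); then the literal 'bt', then the literal 'lp7' (non-capturing group); then 3 to 4 of any character except [t1q] (captured); then anchored at the end.
`re.fullmatch` requires the pattern to consume the entire string.
Here the pattern can't cover the whole string, so the call returns None.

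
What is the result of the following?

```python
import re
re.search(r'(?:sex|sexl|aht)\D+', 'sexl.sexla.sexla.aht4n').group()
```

'sexl.sexla.sexla.aht'

The match spans [0:20] → 'sexl.sexla.sexla.aht'.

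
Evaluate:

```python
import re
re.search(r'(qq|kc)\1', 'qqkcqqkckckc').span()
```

`\1` is not a pattern — it's the concrete string captured by group 1, re-applied verbatim.
The match spans [6:10] → 'kckc'.

(6, 10)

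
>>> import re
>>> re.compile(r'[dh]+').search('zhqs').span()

(1, 2)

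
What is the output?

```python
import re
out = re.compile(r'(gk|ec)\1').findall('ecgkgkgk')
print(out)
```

['gk']

The backreference `\1` re-matches whatever the first group consumed, character for character.
Matches: at [2:6] match 'gkgk', group 1 = 'gk'.
`findall` collects group 1 from the one match (1 total).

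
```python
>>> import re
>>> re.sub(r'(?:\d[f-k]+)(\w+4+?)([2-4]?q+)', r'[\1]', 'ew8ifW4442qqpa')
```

This matches a digit, then one or more of a character in [f-k] (non-capturing group); then one or more of a word character, then one or more of a literal '4' (lazy) (captured); then optionally a character in [2-4], then one or more of a literal 'q' (captured).
Matches: at [2:12] → '8ifW4442qq'.
`\1` in the replacement pulls in group 1's text for each match.

'ew[W444]pa'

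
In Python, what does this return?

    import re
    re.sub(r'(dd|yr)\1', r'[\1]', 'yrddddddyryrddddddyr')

`\1` is not a pattern — it's the concrete string captured by group 1, re-applied verbatim.
Matches: at [2:6] → 'dddd'; at [8:12] → 'yryr'; at [12:16] → 'dddd'.
`\1` in the replacement pulls in group 1's text for each match.

'yr[dd]dd[yr][dd]ddyr'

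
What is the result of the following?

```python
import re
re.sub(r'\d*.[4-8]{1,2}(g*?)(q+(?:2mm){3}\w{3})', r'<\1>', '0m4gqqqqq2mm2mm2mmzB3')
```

'<g>'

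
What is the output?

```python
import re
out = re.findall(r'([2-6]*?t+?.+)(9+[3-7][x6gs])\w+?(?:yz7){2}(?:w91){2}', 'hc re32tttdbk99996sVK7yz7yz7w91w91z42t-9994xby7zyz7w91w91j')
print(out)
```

This matches zero or more of a character in [2-6] (lazy), then one or more of the literal 't' (lazy), then one or more of any character (captured); then one or more of the literal '9', then a character in [3-7], then one of [x6gs] (captured); then one or more of a word character (lazy); then the literal 'yz7' repeated 2 times, then the literal 'w91' repeated 2 times.
Matches: at [5:34] match '32tttdbk99996sVK7yz7yz7w91w91', groups = ('32tttdbk999', '96s').
Multiple groups make `findall` return tuples — one 2-tuple for the one match.

[('32tttdbk999', '96s')]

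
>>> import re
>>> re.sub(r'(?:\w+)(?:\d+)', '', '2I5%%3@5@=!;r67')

'%%3@5@=!;'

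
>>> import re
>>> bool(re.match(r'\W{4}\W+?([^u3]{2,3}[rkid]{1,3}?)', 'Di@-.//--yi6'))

False

Pattern: exactly 4 of a non-word character; then one or more of a non-word character (lazy); then 2 to 3 of any character except [u3], then 1 to 3 of one of [rkid] (lazy) (captured).
`match` is anchored at position 0; if the pattern doesn't fit there, it returns None.
Here position 0 doesn't satisfy it, so the call returns None, and `bool(None)` is False.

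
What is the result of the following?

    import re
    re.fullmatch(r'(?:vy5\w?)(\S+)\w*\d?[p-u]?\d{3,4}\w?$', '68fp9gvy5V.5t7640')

None

The pattern matches the literal 'vy5', then optionally a word character (non-capturing group); then one or more of a non-whitespace character (captured); then zero or more of a word character, then optionally a digit; then optionally a character in [p-u], then 3 to 4 of a digit, then optionally a word character; then anchored at the end.
`fullmatch` succeeds only if the pattern covers the string from start to end.
Here the string isn't matched end-to-end, so the call returns None.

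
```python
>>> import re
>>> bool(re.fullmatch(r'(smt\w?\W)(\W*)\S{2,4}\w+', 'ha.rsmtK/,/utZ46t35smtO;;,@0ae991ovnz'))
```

The pattern matches the literal 'smt', then optionally a word character, then a non-word character (captured); then zero or more of a non-word character (captured); then 2 to 4 of a non-whitespace character, then one or more of a word character.
For `fullmatch`, every character of the input must be accounted for by the pattern.
Here there's no way to consume every character, so the call returns None, and `bool(None)` is False.

False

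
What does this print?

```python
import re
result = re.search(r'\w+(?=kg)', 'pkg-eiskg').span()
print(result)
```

(0, 1)

Because the assertion is zero-width, the text it checks is not consumed and won't appear in the result.
`re.search` scans for the first position where the pattern succeeds.
The match spans [0:1] → 'p'.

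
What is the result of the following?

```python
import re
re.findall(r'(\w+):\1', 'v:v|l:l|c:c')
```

['v', 'l', 'c']

`\1` has to match the exact text group 1 already captured.
One capturing group, so `findall` returns just the captured substring from each match — 3 in all.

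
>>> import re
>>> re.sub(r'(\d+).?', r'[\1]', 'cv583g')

'cv[583]'

The pattern matches one or more of a digit (captured); then optionally any character.
Matches: at [2:6] → '583g'.
The replacement refers to a captured group, so each match is rewritten using its own captured text.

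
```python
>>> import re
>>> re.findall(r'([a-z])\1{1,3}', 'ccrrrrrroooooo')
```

A backreference is literal: `\1` must see the identical characters the first group matched.
`findall` collects group 1 from each match (5 total).

['c', 'r', 'r', 'o', 'o']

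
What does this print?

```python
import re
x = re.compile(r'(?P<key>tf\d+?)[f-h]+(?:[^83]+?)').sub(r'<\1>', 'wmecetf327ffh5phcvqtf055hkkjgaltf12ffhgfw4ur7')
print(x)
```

The `?` after the quantifier makes it lazy — it takes as little as possible before letting the rest of the pattern try.
`\1` in the replacement pulls in group 1's text for each match.

wmece<tf327>phcvq<tf055>kjgal<tf12>4ur7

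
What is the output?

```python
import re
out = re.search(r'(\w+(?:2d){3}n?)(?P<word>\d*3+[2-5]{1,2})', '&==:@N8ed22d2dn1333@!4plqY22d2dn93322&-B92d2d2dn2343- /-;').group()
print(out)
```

B92d2d2dn2343

This matches one or more of a word character, then the literal '2d' repeated 3 times, then optionally the literal 'n' (captured); then zero or more of a digit, then one or more of a literal '3', then 1 to 2 of a character in [2-5] (captured as 'word').
Unlike `match`, `search` isn't anchored — it looks for the pattern anywhere in the string.
The match spans [39:52] → 'B92d2d2dn2343'.
Captured: group 1 = 'B92d2d2dn', group 2 = '2343'.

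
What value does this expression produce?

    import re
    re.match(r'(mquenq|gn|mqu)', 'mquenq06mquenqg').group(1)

'mquenq'

`|` is ordered: at each position the engine commits to the first alternative that works.
`re.match` only tries the pattern at the start of the string.
The match spans [0:6] → 'mquenq'.
Captured: group 1 = 'mquenq'.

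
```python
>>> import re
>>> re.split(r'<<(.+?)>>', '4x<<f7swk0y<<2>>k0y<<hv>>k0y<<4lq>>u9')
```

['4x', 'f7swk0y<<2', 'k0y', 'hv', 'k0y', '4lq', 'u9']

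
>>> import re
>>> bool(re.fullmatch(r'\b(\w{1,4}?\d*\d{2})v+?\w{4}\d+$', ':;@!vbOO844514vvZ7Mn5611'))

False

The pattern matches a word boundary (`\b`, zero-width); then 1 to 4 of a word character (lazy), then zero or more of a digit, then exactly 2 of a digit (captured); then one or more of a literal 'v' (lazy); then exactly 4 of a word character; then one or more of a digit; then anchored at the end.
`re.fullmatch` is like wrapping the pattern in `^…$` (in single-line mode).
Here the pattern can't cover the whole string, so the call returns None, and `bool(None)` is False.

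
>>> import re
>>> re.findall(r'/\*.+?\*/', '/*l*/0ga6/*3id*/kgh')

['/*l*/', '/*3id*/']

Scanning left to right: at [0:5] → '/*l*/'; at [9:16] → '/*3id*/'.
With no groups in the pattern, `findall` gives back each whole match — 2 here.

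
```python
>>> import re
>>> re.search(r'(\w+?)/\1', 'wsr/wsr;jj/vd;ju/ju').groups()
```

('wsr',)

The match spans [0:7] → 'wsr/wsr'.
Captured: group 1 = 'wsr'.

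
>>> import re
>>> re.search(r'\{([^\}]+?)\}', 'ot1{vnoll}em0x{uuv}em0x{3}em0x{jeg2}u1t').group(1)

'vnoll'

Unlike `match`, `search` isn't anchored — it looks for the pattern anywhere in the string.
The match spans [3:10] → '{vnoll}'.
Captured: group 1 = 'vnoll'.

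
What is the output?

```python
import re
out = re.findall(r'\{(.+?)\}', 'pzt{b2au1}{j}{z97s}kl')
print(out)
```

['b2au1', 'j', 'z97s']

A non-greedy quantifier consumes as few characters as it can — just enough that the remainder of the pattern still matches from where it stops; whatever follows it matches normally.
With a single group, `findall` returns only what that group captured — 3 items.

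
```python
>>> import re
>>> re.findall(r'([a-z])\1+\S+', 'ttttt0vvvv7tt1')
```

`\1` has to match the exact text group 1 already captured.
Matches: at [0:14] match 'ttttt0vvvv7tt1', group 1 = 't'.
`findall` collects group 1 from the one match (1 total).

['t']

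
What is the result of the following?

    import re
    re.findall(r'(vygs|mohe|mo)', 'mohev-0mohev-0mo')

['mohe', 'mohe', 'mo']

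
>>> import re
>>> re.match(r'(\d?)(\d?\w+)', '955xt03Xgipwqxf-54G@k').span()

(0, 15)

`re.match` won't scan ahead — the pattern has to work from the very first character.
The match spans [0:15] → '955xt03Xgipwqxf'.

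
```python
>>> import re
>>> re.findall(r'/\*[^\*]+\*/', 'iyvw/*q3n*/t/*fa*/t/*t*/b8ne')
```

['/*q3n*/', '/*fa*/', '/*t*/']

Since nothing is captured, `findall` lists the 3 matched substrings directly.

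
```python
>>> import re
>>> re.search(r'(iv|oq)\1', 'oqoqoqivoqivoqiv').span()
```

(0, 4)

A backreference is literal: `\1` must see the identical characters the first group matched.
Unlike `match`, `search` isn't anchored — it looks for the pattern anywhere in the string.
The match spans [0:4] → 'oqoq'.
Captured: group 1 = 'oq'.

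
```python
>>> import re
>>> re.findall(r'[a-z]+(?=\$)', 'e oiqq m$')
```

['m']

Lookahead/lookbehind check context without consuming it, so the matched span excludes the asserted characters.
Since nothing is captured, `findall` lists the 1 matched substring directly.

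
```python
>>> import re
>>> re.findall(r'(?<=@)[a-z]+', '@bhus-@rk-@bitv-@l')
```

['bhus', 'rk', 'bitv', 'l']

Lookahead/lookbehind check context without consuming it, so the matched span excludes the asserted characters.
Walking the string: at [1:5] → 'bhus'; at [7:9] → 'rk'; at [11:15] → 'bitv'; at [17:18] → 'l'.
Since nothing is captured, `findall` lists the 4 matched substrings directly.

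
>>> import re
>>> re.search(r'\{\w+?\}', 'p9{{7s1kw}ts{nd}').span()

`re.search` tries every starting position until one works.
The match spans [3:10] → '{7s1kw}'.

(3, 10)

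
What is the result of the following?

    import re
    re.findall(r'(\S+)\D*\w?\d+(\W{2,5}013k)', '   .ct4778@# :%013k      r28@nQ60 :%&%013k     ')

[('.ct477', '@# :%013k'), ('r28@nQ6', ' :%&%013k')]

Pattern: one or more of a non-whitespace character (captured); then zero or more of a non-digit, then optionally a word character, then one or more of a digit; then 2 to 5 of a non-word character, then the literal '01', then the literal '3k' (captured).
Walking the string: at [3:19] match '.ct4778@# :%013k', groups = ('.ct477', '@# :%013k'); at [25:42] match 'r28@nQ60 :%&%013k', groups = ('r28@nQ6', ' :%&%013k').
Multiple groups make `findall` return tuples — one 2-tuple for each match.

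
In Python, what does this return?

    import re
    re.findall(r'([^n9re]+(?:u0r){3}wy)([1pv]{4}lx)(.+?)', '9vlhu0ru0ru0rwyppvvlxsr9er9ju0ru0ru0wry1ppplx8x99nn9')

[('vlhu0ru0ru0rwy', 'ppvvlx', 's')]

`findall` packs the 3 group values into a tuple for every match.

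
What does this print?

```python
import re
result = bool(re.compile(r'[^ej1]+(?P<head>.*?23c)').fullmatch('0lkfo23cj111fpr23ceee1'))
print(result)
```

`fullmatch` succeeds only if the pattern covers the string from start to end.
Here the pattern can't cover the whole string, so the call returns None, and `bool(None)` is False.

False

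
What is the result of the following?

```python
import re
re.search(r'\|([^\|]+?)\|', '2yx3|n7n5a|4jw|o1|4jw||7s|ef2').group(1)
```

Unlike `match`, `search` isn't anchored — it looks for the pattern anywhere in the string.
The match spans [4:11] → '|n7n5a|'.
Captured: group 1 = 'n7n5a'.

'n7n5a'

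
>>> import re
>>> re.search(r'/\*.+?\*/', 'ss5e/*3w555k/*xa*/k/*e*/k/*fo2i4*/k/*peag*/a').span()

`re.search` scans for the first position where the pattern succeeds.
The match spans [4:18] → '/*3w555k/*xa*/'.

(4, 18)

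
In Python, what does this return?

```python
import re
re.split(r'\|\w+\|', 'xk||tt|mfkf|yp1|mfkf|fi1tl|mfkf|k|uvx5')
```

`split` removes every match and returns the 5 fragments in between.

['xk|', 'mfkf', 'mfkf', 'mfkf', 'uvx5']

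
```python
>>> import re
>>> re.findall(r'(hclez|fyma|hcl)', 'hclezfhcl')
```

['hclez', 'hcl']

Alternation isn't longest-match — the leftmost alternative that fits at this position is chosen.
Walking the string: at [0:5] match 'hclez', group 1 = 'hclez'; at [6:9] match 'hcl', group 1 = 'hcl'.
`findall` collects group 1 from each match (2 total).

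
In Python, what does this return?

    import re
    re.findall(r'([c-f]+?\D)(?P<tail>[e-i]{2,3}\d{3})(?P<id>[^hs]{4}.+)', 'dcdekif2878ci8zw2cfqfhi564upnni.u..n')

Pattern: one or more of a character in [c-f] (lazy), then a non-digit (captured); then 2 to 3 of a character in [e-i], then exactly 3 of a digit (captured as 'tail'); then exactly 4 of any character except [hs], then one or more of any character (captured as 'id').
Matches: at [0:36] match 'dcdekif2878ci8zw2cfqfhi564upnni.u..n', groups = ('dcdek', 'if287', '8ci8zw2cfqfhi564upnni.u..n').
With 3 capturing groups, `findall` returns a 3-tuple per match.

[('dcdek', 'if287', '8ci8zw2cfqfhi564upnni.u..n')]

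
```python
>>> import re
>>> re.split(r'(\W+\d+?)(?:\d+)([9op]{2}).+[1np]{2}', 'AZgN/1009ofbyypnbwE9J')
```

The pattern matches one or more of a non-word character, then one or more of a digit (lazy) (captured); then one or more of a digit (non-capturing group); then exactly 2 of one of [9op] (captured); then one or more of any character; then exactly 2 of one of [1np].
A `+?`/`*?`/`{m,n}?` starts at its minimum and grows only as far as needed for what follows to match.
Matches to split on: at [4:16] → '/1009ofbyypn'.
`re.split` interleaves the captured-group text with the surrounding fragments.

['AZgN', '/1', '9o', 'bwE9J']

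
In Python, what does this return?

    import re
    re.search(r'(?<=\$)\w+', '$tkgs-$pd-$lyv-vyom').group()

'tkgs'

Because the assertion is zero-width, the text it checks is not consumed and won't appear in the result.
`re.search` tries every starting position until one works.
The match spans [1:5] → 'tkgs'.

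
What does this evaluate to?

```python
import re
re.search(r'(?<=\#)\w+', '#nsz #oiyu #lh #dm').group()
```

'nsz'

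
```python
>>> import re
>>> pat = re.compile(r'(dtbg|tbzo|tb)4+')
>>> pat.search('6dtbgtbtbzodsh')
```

`search` walks the string left to right and returns the first match it finds.
Here nothing in the string fits, so the call returns None.

None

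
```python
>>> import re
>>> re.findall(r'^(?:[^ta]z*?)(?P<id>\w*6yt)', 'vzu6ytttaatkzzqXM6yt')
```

['zu6ytttaatkzzqXM6yt']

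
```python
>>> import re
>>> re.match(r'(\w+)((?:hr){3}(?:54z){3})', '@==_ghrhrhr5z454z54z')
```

None

This matches one or more of a word character (captured); then the literal 'hr' repeated 3 times, then the literal '54z' repeated 3 times (captured).
`match` is anchored at position 0; if the pattern doesn't fit there, it returns None.
Here the pattern fails at index 0, so the call returns None.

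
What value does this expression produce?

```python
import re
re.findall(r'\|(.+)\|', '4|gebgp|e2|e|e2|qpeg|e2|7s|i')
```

Matches: at [1:27] match '|gebgp|e2|e|e2|qpeg|e2|7s|', group 1 = 'gebgp|e2|e|e2|qpeg|e2|7s'.
One capturing group, so `findall` returns just the captured substring from the one match — 1 in all.

['gebgp|e2|e|e2|qpeg|e2|7s']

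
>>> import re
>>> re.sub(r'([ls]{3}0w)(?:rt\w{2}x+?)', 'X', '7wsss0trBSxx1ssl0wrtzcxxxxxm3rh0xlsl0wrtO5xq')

'7wsss0trBSxx1Xxxxxm3rh0xXq'

This matches exactly 3 of one of [ls], then the literal '0w' (captured); then the literal 'rt', then exactly 2 of a word character, then one or more of a literal 'x' (lazy) (non-capturing group).
Every occurrence is swapped for 'X'.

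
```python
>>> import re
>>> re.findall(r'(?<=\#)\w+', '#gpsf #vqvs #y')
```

The positive lookaround only admits positions where the adjacent text matches; those characters stay outside the span.
Scanning left to right: at [1:5] → 'gpsf'; at [7:11] → 'vqvs'; at [13:14] → 'y'.
Since nothing is captured, `findall` lists the 3 matched substrings directly.

['gpsf', 'vqvs', 'y']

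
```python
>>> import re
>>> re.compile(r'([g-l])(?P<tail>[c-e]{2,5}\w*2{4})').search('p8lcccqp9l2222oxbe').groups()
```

The match spans [2:14] → 'lcccqp9l2222'.
Captured: group 1 = 'l', group 2 = 'cccqp9l2222'.

('l', 'cccqp9l2222')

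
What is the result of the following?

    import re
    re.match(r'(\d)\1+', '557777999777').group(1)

'5'

The match spans [0:2] → '55'.
Captured: group 1 = '5'.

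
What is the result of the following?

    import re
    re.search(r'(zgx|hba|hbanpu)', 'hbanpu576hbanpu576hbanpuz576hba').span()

(0, 3)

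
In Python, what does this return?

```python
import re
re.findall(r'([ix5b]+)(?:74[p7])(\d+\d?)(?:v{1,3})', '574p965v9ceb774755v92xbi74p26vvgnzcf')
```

This matches one or more of one of [ix5b] (captured); then the literal '74', then one of [p7] (non-capturing group); then one or more of a digit, then optionally a digit (captured); then 1 to 3 of a literal 'v' (non-capturing group).
Scanning left to right: at [0:8] match '574p965v', groups = ('5', '965'); at [21:31] match 'xbi74p26vv', groups = ('xbi', '26').
2 groups means each result is a tuple of 2 captured strings — 2 here.

[('5', '965'), ('xbi', '26')]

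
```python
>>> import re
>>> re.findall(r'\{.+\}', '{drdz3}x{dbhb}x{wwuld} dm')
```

['{drdz3}x{dbhb}x{wwuld}']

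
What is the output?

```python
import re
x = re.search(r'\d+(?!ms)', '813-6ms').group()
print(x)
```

Because the assertion is negative and zero-width, positions next to the forbidden text are skipped.
Unlike `match`, `search` isn't anchored — it looks for the pattern anywhere in the string.
The match spans [0:3] → '813'.

813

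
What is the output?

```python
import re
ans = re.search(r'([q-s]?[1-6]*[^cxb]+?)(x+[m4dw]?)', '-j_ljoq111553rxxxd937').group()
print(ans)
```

The pattern matches optionally a character in [q-s], then zero or more of a character in [1-6], then one or more of any character except [cxb] (lazy) (captured); then one or more of the literal 'x', then optionally one of [m4dw] (captured).
The match spans [0:18] → '-j_ljoq111553rxxxd'.

-j_ljoq111553rxxxd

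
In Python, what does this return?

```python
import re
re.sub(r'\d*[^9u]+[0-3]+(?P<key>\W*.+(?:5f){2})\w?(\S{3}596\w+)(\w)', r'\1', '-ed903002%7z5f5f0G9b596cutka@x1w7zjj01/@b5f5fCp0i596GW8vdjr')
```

'-edG9b596cutka@x1w7zjj01/@b5f5f'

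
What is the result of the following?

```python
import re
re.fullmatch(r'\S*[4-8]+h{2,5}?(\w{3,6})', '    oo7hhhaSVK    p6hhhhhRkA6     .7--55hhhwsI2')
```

None

For `fullmatch`, every character of the input must be accounted for by the pattern.
Here the pattern can't cover the whole string, so the call returns None.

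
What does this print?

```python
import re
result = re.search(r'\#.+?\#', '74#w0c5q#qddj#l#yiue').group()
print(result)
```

#w0c5q#

A `+?`/`*?`/`{m,n}?` starts at its minimum and grows only as far as needed for what follows to match.
Unlike `match`, `search` isn't anchored — it looks for the pattern anywhere in the string.
The match spans [2:9] → '#w0c5q#'.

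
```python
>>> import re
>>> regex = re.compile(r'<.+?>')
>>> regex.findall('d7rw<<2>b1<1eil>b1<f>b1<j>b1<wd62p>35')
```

['<<2>', '<1eil>', '<f>', '<j>', '<wd62p>']

Scanning left to right: at [4:8] → '<<2>'; at [10:16] → '<1eil>'; at [18:21] → '<f>'; at [23:26] → '<j>'; at [28:35] → '<wd62p>'.
With no groups in the pattern, `findall` gives back each whole match — 5 here.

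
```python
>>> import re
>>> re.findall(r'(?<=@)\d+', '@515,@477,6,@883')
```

['515', '477', '883']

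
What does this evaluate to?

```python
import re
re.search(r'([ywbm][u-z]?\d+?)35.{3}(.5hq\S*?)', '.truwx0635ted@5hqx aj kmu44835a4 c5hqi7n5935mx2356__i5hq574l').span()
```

(4, 17)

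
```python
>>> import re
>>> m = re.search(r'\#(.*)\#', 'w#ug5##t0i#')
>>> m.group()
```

Unlike `match`, `search` isn't anchored — it looks for the pattern anywhere in the string.
The match spans [1:11] → '#ug5##t0i#'.
Captured: group 1 = 'ug5##t0i'.

'#ug5##t0i#'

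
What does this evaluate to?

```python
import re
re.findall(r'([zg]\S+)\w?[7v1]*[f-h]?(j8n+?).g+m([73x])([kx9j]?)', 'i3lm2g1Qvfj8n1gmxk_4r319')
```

The pattern matches one of [zg], then one or more of a non-whitespace character (captured); then optionally a word character, then zero or more of one of [7v1], then optionally a character in [f-h]; then a literal 'j', then a literal '8', then one or more of the literal 'n' (lazy) (captured); then any character, then one or more of the literal 'g', then the literal 'm'; then one of [73x] (captured); then optionally one of [kx9j] (captured).
Walking the string: at [5:18] match 'g1Qvfj8n1gmxk', groups = ('g1Qvf', 'j8n', 'x', 'k').
`findall` packs the 4 group values into a tuple for every match.

[('g1Qvf', 'j8n', 'x', 'k')]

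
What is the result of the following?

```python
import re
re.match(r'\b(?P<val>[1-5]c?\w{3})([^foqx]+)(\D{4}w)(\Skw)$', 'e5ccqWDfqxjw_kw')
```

With `match`, the pattern is implicitly anchored at the beginning.
Here position 0 doesn't satisfy it, so the call returns None.

None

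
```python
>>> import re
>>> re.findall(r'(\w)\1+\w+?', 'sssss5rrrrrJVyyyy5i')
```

A backreference is literal: `\1` must see the identical characters the first group matched.
Walking the string: at [0:6] match 'sssss5', group 1 = 's'; at [6:12] match 'rrrrrJ', group 1 = 'r'; at [13:18] match 'yyyy5', group 1 = 'y'.
With a single group, `findall` returns only what that group captured — 3 items.

['s', 'r', 'y']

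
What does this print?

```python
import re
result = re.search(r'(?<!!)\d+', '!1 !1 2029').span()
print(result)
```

(6, 10)

Because the assertion is negative and zero-width, positions next to the forbidden text are skipped.
The match spans [6:10] → '2029'.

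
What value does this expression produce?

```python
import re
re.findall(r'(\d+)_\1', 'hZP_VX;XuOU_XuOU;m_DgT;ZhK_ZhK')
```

[]

After group 1 captures some text, `\1` only succeeds where that same text appears again.
Because there's exactly one group, `findall` drops the full match and keeps group 1 from each hit.
Nothing in the string satisfies the pattern, so the list is empty.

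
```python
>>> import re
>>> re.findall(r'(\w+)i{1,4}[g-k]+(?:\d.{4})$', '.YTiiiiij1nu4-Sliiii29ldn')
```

This matches one or more of a word character (captured); then 1 to 4 of the literal 'i', then one or more of a character in [g-k]; then a digit, then exactly 4 of any character (non-capturing group); then anchored at the end.
Scanning left to right: at [14:25] match 'Sliiii29ldn', group 1 = 'Slii'.
Because there's exactly one group, `findall` drops the full match and keeps group 1 from the one hit.

['Slii']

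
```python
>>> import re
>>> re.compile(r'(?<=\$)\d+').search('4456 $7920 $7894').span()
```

Lookahead/lookbehind check context without consuming it, so the matched span excludes the asserted characters.
`search` walks the string left to right and returns the first match it finds.
The match spans [6:10] → '7920'.

(6, 10)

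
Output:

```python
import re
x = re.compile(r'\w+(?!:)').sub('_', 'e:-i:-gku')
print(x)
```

e:-i:-_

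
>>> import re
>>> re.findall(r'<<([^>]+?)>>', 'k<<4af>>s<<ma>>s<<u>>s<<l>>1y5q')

['4af', 'ma', 'u', 'l']

One capturing group, so `findall` returns just the captured substring from each match — 4 in all.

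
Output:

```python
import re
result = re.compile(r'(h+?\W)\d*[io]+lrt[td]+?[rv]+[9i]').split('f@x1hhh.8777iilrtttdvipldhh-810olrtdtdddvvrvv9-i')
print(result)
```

Pattern: one or more of a literal 'h' (lazy), then a non-word character (captured); then zero or more of a digit, then one or more of one of [io]; then the literal 'lrt', then one or more of one of [td] (lazy); then one or more of one of [rv], then one of [9i].
Matches to split on: at [4:22] → 'hhh.8777iilrtttdvi'; at [25:46] → 'hh-810olrtdtdddvvrvv9'.
Because the pattern has a capturing group, `split` also inserts each captured text between the pieces.

['f@x1', 'hhh.', 'pld', 'hh-', '-i']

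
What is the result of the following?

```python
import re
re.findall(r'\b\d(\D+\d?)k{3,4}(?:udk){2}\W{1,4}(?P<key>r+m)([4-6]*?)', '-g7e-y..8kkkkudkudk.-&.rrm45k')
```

[('k', 'rrm', '')]

The pattern matches a word boundary (`\b`, zero-width); then a digit; then one or more of a non-digit, then optionally a digit (captured); then 3 to 4 of the literal 'k', then the literal 'udk' repeated 2 times, then 1 to 4 of a non-word character; then one or more of a literal 'r', then the literal 'm' (captured as 'key'); then zero or more of a character in [4-6] (lazy) (captured).
`findall` packs the 3 group values into a tuple for every match.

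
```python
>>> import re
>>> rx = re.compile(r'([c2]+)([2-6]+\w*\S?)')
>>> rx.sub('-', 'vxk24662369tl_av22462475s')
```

'vxk-'

This matches one or more of one of [c2] (captured); then one or more of a character in [2-6], then zero or more of a word character, then optionally a non-whitespace character (captured).
Every occurrence is swapped for '-'.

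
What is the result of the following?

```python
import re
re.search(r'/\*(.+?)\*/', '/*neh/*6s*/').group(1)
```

'neh/*6s'

The match spans [0:11] → '/*neh/*6s*/'.
Captured: group 1 = 'neh/*6s'.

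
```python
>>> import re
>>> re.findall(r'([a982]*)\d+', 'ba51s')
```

['a']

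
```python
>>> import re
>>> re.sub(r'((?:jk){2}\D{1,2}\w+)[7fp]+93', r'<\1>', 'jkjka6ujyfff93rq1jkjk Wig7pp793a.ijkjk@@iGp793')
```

'<jkjka6ujyff>rq1<jkjk Wig7pp>a.i<jkjk@@iGp>'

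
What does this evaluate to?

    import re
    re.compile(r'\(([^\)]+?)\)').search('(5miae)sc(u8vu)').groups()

The match spans [0:7] → '(5miae)'.
Captured: group 1 = '5miae'.

('5miae',)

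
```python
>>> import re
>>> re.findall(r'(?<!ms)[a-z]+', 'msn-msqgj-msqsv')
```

['msn', 'msqgj', 'msqsv']

Because the assertion is negative and zero-width, positions next to the forbidden text are skipped.
Matches: at [0:3] → 'msn'; at [4:9] → 'msqgj'; at [10:15] → 'msqsv'.
No capturing groups, so `findall` returns the 3 full match strings.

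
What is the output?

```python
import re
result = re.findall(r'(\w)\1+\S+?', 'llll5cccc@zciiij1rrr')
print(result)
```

['l', 'c', 'i', 'r']

`\1` has to match the exact text group 1 already captured.
Scanning left to right: at [0:5] match 'llll5', group 1 = 'l'; at [5:10] match 'cccc@', group 1 = 'c'; at [12:16] match 'iiij', group 1 = 'i'; at [17:20] match 'rrr', group 1 = 'r'.
With a single group, `findall` returns only what that group captured — 4 items.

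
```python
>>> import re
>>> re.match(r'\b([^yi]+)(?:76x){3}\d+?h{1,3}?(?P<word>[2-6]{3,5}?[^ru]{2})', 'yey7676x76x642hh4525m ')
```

None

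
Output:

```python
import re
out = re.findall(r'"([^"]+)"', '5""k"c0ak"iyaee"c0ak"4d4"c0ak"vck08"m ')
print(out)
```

With a single group, `findall` returns only what that group captured — 4 items.

['k', 'iyaee', '4d4', 'vck08']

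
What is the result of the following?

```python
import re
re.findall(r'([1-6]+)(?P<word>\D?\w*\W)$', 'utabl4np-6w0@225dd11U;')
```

[('225', 'dd11U;')]

The pattern matches one or more of a character in [1-6] (captured); then optionally a non-digit, then zero or more of a word character, then a non-word character (captured as 'word'); then anchored at the end.
Scanning left to right: at [13:22] match '225dd11U;', groups = ('225', 'dd11U;').
Multiple groups make `findall` return tuples — one 2-tuple for the one match.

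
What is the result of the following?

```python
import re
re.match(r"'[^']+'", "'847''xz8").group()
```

"'847'"

`re.match` won't scan ahead — the pattern has to work from the very first character.
The match spans [0:5] → "'847'".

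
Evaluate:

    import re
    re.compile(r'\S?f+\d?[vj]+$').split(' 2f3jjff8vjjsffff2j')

[' 2f3jjff8vjj', '']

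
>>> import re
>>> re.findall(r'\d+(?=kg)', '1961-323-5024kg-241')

['5024']

The lookaround is zero-width — it requires the adjacent text to match without consuming it, so the asserted text isn't part of the match.
Since nothing is captured, `findall` lists the 1 matched substring directly.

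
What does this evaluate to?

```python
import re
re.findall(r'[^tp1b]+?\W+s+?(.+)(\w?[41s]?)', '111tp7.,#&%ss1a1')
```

[('s1a1', '')]

Pattern: one or more of any character except [tp1b] (lazy), then one or more of a non-word character; then one or more of a literal 's' (lazy); then one or more of any character (captured); then optionally a word character, then optionally one of [41s] (captured).
With the lazy modifier that quantifier settles for the fewest repetitions that let the rest of the pattern succeed (the atoms after it are unaffected and can still be greedy).
Scanning left to right: at [5:16] match '7.,#&%ss1a1', groups = ('s1a1', '').
`findall` packs the 2 group values into a tuple for every match.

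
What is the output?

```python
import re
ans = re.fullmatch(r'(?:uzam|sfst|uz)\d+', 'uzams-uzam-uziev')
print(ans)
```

`re.fullmatch` requires the pattern to consume the entire string.
Here there's no way to consume every character, so the call returns None.

None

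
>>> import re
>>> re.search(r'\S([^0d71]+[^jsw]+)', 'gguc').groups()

('guc',)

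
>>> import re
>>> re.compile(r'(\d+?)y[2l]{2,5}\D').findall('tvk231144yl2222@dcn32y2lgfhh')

['231144', '32']

One capturing group, so `findall` returns just the captured substring from each match — 2 in all.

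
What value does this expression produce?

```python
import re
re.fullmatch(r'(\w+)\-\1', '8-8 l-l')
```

None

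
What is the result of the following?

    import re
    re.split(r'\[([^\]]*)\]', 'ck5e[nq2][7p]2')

Matches to split on: at [4:9] → '[nq2]'; at [9:13] → '[7p]'.
`re.split` interleaves the captured-group text with the surrounding fragments.

['ck5e', 'nq2', '', '7p', '2']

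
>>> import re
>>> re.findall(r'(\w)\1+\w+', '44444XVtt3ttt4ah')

A backreference is literal: `\1` must see the identical characters the first group matched.
Scanning left to right: at [0:16] match '44444XVtt3ttt4ah', group 1 = '4'.
One capturing group, so `findall` returns just the captured substring from the one match — 1 in all.

['4']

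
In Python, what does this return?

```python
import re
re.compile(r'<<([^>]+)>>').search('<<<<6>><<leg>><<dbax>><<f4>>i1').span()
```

Unlike `match`, `search` isn't anchored — it looks for the pattern anywhere in the string.
The match spans [0:7] → '<<<<6>>'.
Captured: group 1 = '<<6'.

(0, 7)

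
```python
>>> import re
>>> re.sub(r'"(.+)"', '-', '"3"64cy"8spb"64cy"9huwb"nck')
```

Matches: at [0:24] → '"3"64cy"8spb"64cy"9huwb"'.
Each match is replaced by '-'.

'-nck'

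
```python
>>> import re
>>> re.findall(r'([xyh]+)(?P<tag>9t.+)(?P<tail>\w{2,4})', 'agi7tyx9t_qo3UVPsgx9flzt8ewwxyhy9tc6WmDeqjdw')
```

This matches one or more of one of [xyh] (captured); then the literal '9t', then one or more of any character (captured as 'tag'); then 2 to 4 of a word character (captured as 'tail').
3 groups means the one result is a tuple of 3 captured strings — 1 here.

[('yx', '9t_qo3UVPsgx9flzt8ewwxyhy9tc6WmDeqj', 'dw')]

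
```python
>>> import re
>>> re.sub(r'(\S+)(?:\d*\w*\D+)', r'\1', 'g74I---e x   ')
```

The pattern matches one or more of a non-whitespace character (captured); then zero or more of a digit, then zero or more of a word character, then one or more of a non-digit (non-capturing group).
Matches: at [0:13] → 'g74I---e x   '.
Each match is replaced using the text its own group 1 captured.

'g74I---e'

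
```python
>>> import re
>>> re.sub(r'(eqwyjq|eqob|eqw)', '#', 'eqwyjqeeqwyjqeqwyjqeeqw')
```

Alternation isn't longest-match — the leftmost alternative that fits at this position is chosen.
Matches: at [0:6] → 'eqwyjq'; at [7:13] → 'eqwyjq'; at [13:19] → 'eqwyjq'; at [20:23] → 'eqw'.
`sub` substitutes '#' at each match site.

'#e##e#'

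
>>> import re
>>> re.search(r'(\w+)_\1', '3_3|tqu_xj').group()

The backreference `\1` re-matches whatever the first group consumed, character for character.
`re.search` scans for the first position where the pattern succeeds.
The match spans [0:3] → '3_3'.
Captured: group 1 = '3'.

'3_3'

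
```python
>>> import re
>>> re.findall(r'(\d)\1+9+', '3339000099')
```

After group 1 captures some text, `\1` only succeeds where that same text appears again.
Walking the string: at [0:4] match '3339', group 1 = '3'; at [4:10] match '000099', group 1 = '0'.
One capturing group, so `findall` returns just the captured substring from each match — 2 in all.

['3', '0']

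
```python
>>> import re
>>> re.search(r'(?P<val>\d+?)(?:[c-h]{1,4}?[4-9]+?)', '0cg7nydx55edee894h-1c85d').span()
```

Pattern: one or more of a digit (lazy) (captured as 'val'); then 1 to 4 of a character in [c-h] (lazy), then one or more of a character in [4-9] (lazy) (non-capturing group).
Unlike `match`, `search` isn't anchored — it looks for the pattern anywhere in the string.
The match spans [0:4] → '0cg7'.
Captured: group 1 = '0'.

(0, 4)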